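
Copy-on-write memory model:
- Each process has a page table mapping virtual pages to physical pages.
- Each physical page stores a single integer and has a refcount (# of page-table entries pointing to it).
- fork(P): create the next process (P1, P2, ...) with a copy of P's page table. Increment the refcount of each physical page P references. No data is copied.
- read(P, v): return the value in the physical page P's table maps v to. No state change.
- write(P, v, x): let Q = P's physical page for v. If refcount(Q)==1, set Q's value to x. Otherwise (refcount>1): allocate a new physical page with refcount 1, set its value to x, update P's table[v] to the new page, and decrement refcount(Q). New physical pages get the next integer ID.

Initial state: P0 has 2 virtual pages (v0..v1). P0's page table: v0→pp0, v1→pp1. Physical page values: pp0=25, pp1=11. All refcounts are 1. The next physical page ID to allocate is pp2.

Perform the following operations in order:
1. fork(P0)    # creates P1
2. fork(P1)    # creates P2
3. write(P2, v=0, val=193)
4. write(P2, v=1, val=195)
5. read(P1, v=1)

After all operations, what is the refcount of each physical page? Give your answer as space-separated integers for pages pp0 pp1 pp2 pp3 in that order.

Op 1: fork(P0) -> P1. 2 ppages; refcounts: pp0:2 pp1:2
Op 2: fork(P1) -> P2. 2 ppages; refcounts: pp0:3 pp1:3
Op 3: write(P2, v0, 193). refcount(pp0)=3>1 -> COPY to pp2. 3 ppages; refcounts: pp0:2 pp1:3 pp2:1
Op 4: write(P2, v1, 195). refcount(pp1)=3>1 -> COPY to pp3. 4 ppages; refcounts: pp0:2 pp1:2 pp2:1 pp3:1
Op 5: read(P1, v1) -> 11. No state change.

Answer: 2 2 1 1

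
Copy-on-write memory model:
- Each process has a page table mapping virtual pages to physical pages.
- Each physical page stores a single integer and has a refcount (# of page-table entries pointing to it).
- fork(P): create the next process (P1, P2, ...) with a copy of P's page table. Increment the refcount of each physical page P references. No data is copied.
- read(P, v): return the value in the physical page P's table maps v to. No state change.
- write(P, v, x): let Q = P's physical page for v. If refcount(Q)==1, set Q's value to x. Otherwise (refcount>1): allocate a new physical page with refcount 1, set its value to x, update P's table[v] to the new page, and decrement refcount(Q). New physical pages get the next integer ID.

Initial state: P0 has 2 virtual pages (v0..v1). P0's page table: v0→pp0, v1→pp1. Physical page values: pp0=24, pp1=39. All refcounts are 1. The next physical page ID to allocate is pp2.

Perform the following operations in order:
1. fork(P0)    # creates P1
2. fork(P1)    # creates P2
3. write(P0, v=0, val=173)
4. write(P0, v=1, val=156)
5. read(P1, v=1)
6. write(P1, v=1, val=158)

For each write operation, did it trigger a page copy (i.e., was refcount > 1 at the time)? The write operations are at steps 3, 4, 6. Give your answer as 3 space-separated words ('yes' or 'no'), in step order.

Op 1: fork(P0) -> P1. 2 ppages; refcounts: pp0:2 pp1:2
Op 2: fork(P1) -> P2. 2 ppages; refcounts: pp0:3 pp1:3
Op 3: write(P0, v0, 173). refcount(pp0)=3>1 -> COPY to pp2. 3 ppages; refcounts: pp0:2 pp1:3 pp2:1
Op 4: write(P0, v1, 156). refcount(pp1)=3>1 -> COPY to pp3. 4 ppages; refcounts: pp0:2 pp1:2 pp2:1 pp3:1
Op 5: read(P1, v1) -> 39. No state change.
Op 6: write(P1, v1, 158). refcount(pp1)=2>1 -> COPY to pp4. 5 ppages; refcounts: pp0:2 pp1:1 pp2:1 pp3:1 pp4:1

yes yes yes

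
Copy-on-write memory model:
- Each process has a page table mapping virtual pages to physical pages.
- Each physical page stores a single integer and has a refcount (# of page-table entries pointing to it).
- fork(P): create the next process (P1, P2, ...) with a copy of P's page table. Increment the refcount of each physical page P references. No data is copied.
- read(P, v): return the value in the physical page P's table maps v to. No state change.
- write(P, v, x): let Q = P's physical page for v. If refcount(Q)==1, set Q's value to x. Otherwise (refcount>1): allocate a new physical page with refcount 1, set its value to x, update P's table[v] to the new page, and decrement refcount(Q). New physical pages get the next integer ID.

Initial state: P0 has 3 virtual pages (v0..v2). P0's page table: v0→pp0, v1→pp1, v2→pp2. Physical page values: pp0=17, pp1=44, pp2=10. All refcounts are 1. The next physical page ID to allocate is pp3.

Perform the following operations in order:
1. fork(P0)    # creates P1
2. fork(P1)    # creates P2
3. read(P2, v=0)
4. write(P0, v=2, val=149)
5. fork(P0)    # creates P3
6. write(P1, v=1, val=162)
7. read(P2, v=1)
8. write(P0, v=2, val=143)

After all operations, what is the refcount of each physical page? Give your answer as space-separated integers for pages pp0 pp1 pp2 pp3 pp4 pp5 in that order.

Answer: 4 3 2 1 1 1

Derivation:
Op 1: fork(P0) -> P1. 3 ppages; refcounts: pp0:2 pp1:2 pp2:2
Op 2: fork(P1) -> P2. 3 ppages; refcounts: pp0:3 pp1:3 pp2:3
Op 3: read(P2, v0) -> 17. No state change.
Op 4: write(P0, v2, 149). refcount(pp2)=3>1 -> COPY to pp3. 4 ppages; refcounts: pp0:3 pp1:3 pp2:2 pp3:1
Op 5: fork(P0) -> P3. 4 ppages; refcounts: pp0:4 pp1:4 pp2:2 pp3:2
Op 6: write(P1, v1, 162). refcount(pp1)=4>1 -> COPY to pp4. 5 ppages; refcounts: pp0:4 pp1:3 pp2:2 pp3:2 pp4:1
Op 7: read(P2, v1) -> 44. No state change.
Op 8: write(P0, v2, 143). refcount(pp3)=2>1 -> COPY to pp5. 6 ppages; refcounts: pp0:4 pp1:3 pp2:2 pp3:1 pp4:1 pp5:1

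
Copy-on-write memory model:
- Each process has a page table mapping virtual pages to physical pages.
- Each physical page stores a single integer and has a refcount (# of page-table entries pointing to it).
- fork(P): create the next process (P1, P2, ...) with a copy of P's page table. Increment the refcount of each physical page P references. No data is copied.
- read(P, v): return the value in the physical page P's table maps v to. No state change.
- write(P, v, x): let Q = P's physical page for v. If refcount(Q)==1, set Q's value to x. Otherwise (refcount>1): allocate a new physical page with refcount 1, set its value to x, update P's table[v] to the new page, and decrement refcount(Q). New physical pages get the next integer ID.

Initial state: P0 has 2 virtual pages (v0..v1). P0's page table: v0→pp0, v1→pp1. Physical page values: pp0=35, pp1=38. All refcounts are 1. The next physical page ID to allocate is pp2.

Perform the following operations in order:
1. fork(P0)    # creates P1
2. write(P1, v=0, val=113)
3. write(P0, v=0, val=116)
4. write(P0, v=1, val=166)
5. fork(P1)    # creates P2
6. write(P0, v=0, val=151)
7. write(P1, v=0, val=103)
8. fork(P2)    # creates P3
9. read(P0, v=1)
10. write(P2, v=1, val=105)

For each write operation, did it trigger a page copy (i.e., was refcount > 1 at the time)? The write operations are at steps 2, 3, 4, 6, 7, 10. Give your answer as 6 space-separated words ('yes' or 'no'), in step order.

Op 1: fork(P0) -> P1. 2 ppages; refcounts: pp0:2 pp1:2
Op 2: write(P1, v0, 113). refcount(pp0)=2>1 -> COPY to pp2. 3 ppages; refcounts: pp0:1 pp1:2 pp2:1
Op 3: write(P0, v0, 116). refcount(pp0)=1 -> write in place. 3 ppages; refcounts: pp0:1 pp1:2 pp2:1
Op 4: write(P0, v1, 166). refcount(pp1)=2>1 -> COPY to pp3. 4 ppages; refcounts: pp0:1 pp1:1 pp2:1 pp3:1
Op 5: fork(P1) -> P2. 4 ppages; refcounts: pp0:1 pp1:2 pp2:2 pp3:1
Op 6: write(P0, v0, 151). refcount(pp0)=1 -> write in place. 4 ppages; refcounts: pp0:1 pp1:2 pp2:2 pp3:1
Op 7: write(P1, v0, 103). refcount(pp2)=2>1 -> COPY to pp4. 5 ppages; refcounts: pp0:1 pp1:2 pp2:1 pp3:1 pp4:1
Op 8: fork(P2) -> P3. 5 ppages; refcounts: pp0:1 pp1:3 pp2:2 pp3:1 pp4:1
Op 9: read(P0, v1) -> 166. No state change.
Op 10: write(P2, v1, 105). refcount(pp1)=3>1 -> COPY to pp5. 6 ppages; refcounts: pp0:1 pp1:2 pp2:2 pp3:1 pp4:1 pp5:1

yes no yes no yes yes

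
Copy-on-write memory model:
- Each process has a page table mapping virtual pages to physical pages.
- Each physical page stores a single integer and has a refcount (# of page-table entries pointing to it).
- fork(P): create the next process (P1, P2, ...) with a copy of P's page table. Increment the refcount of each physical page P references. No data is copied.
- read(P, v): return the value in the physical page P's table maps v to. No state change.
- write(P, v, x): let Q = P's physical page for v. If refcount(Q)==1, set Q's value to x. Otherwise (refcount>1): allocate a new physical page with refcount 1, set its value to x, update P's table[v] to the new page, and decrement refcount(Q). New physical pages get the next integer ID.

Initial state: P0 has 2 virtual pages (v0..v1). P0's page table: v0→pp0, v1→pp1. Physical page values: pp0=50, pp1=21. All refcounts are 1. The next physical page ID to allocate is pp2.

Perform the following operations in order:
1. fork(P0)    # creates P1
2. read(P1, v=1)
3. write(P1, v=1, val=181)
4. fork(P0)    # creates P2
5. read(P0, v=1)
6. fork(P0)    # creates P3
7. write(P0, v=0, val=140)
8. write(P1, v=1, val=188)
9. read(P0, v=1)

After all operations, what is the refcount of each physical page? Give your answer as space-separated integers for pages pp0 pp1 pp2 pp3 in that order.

Answer: 3 3 1 1

Derivation:
Op 1: fork(P0) -> P1. 2 ppages; refcounts: pp0:2 pp1:2
Op 2: read(P1, v1) -> 21. No state change.
Op 3: write(P1, v1, 181). refcount(pp1)=2>1 -> COPY to pp2. 3 ppages; refcounts: pp0:2 pp1:1 pp2:1
Op 4: fork(P0) -> P2. 3 ppages; refcounts: pp0:3 pp1:2 pp2:1
Op 5: read(P0, v1) -> 21. No state change.
Op 6: fork(P0) -> P3. 3 ppages; refcounts: pp0:4 pp1:3 pp2:1
Op 7: write(P0, v0, 140). refcount(pp0)=4>1 -> COPY to pp3. 4 ppages; refcounts: pp0:3 pp1:3 pp2:1 pp3:1
Op 8: write(P1, v1, 188). refcount(pp2)=1 -> write in place. 4 ppages; refcounts: pp0:3 pp1:3 pp2:1 pp3:1
Op 9: read(P0, v1) -> 21. No state change.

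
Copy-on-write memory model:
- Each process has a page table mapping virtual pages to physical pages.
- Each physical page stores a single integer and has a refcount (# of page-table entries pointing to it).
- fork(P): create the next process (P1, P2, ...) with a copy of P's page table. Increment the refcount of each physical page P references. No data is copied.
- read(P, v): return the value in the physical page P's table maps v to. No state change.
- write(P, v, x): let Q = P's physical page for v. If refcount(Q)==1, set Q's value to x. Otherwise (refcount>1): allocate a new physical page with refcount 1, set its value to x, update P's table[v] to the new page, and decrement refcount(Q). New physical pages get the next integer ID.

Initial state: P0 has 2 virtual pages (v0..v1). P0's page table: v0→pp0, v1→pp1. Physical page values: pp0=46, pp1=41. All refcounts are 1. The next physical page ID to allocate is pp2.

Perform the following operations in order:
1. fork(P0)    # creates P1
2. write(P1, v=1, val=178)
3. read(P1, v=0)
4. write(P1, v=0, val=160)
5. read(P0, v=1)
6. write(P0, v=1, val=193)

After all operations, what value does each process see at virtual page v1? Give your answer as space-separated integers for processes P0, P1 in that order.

Op 1: fork(P0) -> P1. 2 ppages; refcounts: pp0:2 pp1:2
Op 2: write(P1, v1, 178). refcount(pp1)=2>1 -> COPY to pp2. 3 ppages; refcounts: pp0:2 pp1:1 pp2:1
Op 3: read(P1, v0) -> 46. No state change.
Op 4: write(P1, v0, 160). refcount(pp0)=2>1 -> COPY to pp3. 4 ppages; refcounts: pp0:1 pp1:1 pp2:1 pp3:1
Op 5: read(P0, v1) -> 41. No state change.
Op 6: write(P0, v1, 193). refcount(pp1)=1 -> write in place. 4 ppages; refcounts: pp0:1 pp1:1 pp2:1 pp3:1
P0: v1 -> pp1 = 193
P1: v1 -> pp2 = 178

Answer: 193 178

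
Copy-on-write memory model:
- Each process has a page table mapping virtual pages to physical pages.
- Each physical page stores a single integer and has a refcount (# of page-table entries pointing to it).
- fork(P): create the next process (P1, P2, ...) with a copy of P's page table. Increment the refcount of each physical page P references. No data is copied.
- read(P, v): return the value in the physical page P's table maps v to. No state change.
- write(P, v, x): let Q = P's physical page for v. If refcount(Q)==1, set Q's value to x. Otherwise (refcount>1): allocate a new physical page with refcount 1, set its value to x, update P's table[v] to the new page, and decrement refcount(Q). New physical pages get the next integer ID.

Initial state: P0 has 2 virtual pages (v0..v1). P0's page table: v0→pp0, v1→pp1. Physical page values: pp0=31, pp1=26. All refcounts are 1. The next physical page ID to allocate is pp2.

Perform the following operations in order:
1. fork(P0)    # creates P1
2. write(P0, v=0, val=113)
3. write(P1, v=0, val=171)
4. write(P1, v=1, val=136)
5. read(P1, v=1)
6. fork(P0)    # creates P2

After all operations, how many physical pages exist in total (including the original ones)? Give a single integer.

Op 1: fork(P0) -> P1. 2 ppages; refcounts: pp0:2 pp1:2
Op 2: write(P0, v0, 113). refcount(pp0)=2>1 -> COPY to pp2. 3 ppages; refcounts: pp0:1 pp1:2 pp2:1
Op 3: write(P1, v0, 171). refcount(pp0)=1 -> write in place. 3 ppages; refcounts: pp0:1 pp1:2 pp2:1
Op 4: write(P1, v1, 136). refcount(pp1)=2>1 -> COPY to pp3. 4 ppages; refcounts: pp0:1 pp1:1 pp2:1 pp3:1
Op 5: read(P1, v1) -> 136. No state change.
Op 6: fork(P0) -> P2. 4 ppages; refcounts: pp0:1 pp1:2 pp2:2 pp3:1

Answer: 4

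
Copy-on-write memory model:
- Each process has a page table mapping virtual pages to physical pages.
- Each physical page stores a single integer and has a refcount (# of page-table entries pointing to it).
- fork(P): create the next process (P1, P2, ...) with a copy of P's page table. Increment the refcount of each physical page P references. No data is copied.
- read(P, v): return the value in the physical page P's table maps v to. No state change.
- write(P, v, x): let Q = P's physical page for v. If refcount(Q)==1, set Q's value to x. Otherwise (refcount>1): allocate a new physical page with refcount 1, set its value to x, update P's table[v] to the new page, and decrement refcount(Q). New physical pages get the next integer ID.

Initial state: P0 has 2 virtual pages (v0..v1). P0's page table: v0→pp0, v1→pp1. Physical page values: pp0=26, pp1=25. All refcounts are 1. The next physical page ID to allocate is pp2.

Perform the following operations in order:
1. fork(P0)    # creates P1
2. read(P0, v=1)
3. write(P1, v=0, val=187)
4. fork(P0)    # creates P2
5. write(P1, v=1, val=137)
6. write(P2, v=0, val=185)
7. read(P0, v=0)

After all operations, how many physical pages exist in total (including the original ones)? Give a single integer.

Op 1: fork(P0) -> P1. 2 ppages; refcounts: pp0:2 pp1:2
Op 2: read(P0, v1) -> 25. No state change.
Op 3: write(P1, v0, 187). refcount(pp0)=2>1 -> COPY to pp2. 3 ppages; refcounts: pp0:1 pp1:2 pp2:1
Op 4: fork(P0) -> P2. 3 ppages; refcounts: pp0:2 pp1:3 pp2:1
Op 5: write(P1, v1, 137). refcount(pp1)=3>1 -> COPY to pp3. 4 ppages; refcounts: pp0:2 pp1:2 pp2:1 pp3:1
Op 6: write(P2, v0, 185). refcount(pp0)=2>1 -> COPY to pp4. 5 ppages; refcounts: pp0:1 pp1:2 pp2:1 pp3:1 pp4:1
Op 7: read(P0, v0) -> 26. No state change.

Answer: 5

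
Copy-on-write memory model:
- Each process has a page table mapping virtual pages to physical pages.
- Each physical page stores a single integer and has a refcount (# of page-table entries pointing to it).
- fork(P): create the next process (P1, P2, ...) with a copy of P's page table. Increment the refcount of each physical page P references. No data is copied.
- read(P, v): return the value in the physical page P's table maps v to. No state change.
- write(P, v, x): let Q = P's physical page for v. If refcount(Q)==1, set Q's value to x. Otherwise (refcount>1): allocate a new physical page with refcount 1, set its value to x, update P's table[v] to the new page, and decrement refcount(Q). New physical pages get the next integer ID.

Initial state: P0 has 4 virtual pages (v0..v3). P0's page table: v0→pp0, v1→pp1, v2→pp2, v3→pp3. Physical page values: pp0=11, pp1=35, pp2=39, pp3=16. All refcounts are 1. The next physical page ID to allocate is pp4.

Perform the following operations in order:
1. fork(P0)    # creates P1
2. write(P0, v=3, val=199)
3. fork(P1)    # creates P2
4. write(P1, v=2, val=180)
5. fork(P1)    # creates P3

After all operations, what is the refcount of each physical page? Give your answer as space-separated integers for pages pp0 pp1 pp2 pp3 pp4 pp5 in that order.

Op 1: fork(P0) -> P1. 4 ppages; refcounts: pp0:2 pp1:2 pp2:2 pp3:2
Op 2: write(P0, v3, 199). refcount(pp3)=2>1 -> COPY to pp4. 5 ppages; refcounts: pp0:2 pp1:2 pp2:2 pp3:1 pp4:1
Op 3: fork(P1) -> P2. 5 ppages; refcounts: pp0:3 pp1:3 pp2:3 pp3:2 pp4:1
Op 4: write(P1, v2, 180). refcount(pp2)=3>1 -> COPY to pp5. 6 ppages; refcounts: pp0:3 pp1:3 pp2:2 pp3:2 pp4:1 pp5:1
Op 5: fork(P1) -> P3. 6 ppages; refcounts: pp0:4 pp1:4 pp2:2 pp3:3 pp4:1 pp5:2

Answer: 4 4 2 3 1 2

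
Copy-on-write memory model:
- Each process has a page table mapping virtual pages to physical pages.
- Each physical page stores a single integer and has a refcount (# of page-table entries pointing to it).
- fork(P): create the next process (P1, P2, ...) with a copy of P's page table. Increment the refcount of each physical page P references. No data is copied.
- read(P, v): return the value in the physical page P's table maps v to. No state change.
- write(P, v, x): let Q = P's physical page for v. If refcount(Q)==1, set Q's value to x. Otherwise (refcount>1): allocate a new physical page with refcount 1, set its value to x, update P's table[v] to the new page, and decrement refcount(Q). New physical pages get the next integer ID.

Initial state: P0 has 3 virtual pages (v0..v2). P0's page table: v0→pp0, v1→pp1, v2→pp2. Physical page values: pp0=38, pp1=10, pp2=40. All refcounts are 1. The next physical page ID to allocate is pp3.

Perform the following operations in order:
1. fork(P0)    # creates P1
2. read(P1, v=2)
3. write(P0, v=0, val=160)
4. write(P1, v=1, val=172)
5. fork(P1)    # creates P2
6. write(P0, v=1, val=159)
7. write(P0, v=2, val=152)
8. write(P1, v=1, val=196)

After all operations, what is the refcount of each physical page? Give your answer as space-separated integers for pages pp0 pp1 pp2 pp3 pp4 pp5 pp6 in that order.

Answer: 2 1 2 1 1 1 1

Derivation:
Op 1: fork(P0) -> P1. 3 ppages; refcounts: pp0:2 pp1:2 pp2:2
Op 2: read(P1, v2) -> 40. No state change.
Op 3: write(P0, v0, 160). refcount(pp0)=2>1 -> COPY to pp3. 4 ppages; refcounts: pp0:1 pp1:2 pp2:2 pp3:1
Op 4: write(P1, v1, 172). refcount(pp1)=2>1 -> COPY to pp4. 5 ppages; refcounts: pp0:1 pp1:1 pp2:2 pp3:1 pp4:1
Op 5: fork(P1) -> P2. 5 ppages; refcounts: pp0:2 pp1:1 pp2:3 pp3:1 pp4:2
Op 6: write(P0, v1, 159). refcount(pp1)=1 -> write in place. 5 ppages; refcounts: pp0:2 pp1:1 pp2:3 pp3:1 pp4:2
Op 7: write(P0, v2, 152). refcount(pp2)=3>1 -> COPY to pp5. 6 ppages; refcounts: pp0:2 pp1:1 pp2:2 pp3:1 pp4:2 pp5:1
Op 8: write(P1, v1, 196). refcount(pp4)=2>1 -> COPY to pp6. 7 ppages; refcounts: pp0:2 pp1:1 pp2:2 pp3:1 pp4:1 pp5:1 pp6:1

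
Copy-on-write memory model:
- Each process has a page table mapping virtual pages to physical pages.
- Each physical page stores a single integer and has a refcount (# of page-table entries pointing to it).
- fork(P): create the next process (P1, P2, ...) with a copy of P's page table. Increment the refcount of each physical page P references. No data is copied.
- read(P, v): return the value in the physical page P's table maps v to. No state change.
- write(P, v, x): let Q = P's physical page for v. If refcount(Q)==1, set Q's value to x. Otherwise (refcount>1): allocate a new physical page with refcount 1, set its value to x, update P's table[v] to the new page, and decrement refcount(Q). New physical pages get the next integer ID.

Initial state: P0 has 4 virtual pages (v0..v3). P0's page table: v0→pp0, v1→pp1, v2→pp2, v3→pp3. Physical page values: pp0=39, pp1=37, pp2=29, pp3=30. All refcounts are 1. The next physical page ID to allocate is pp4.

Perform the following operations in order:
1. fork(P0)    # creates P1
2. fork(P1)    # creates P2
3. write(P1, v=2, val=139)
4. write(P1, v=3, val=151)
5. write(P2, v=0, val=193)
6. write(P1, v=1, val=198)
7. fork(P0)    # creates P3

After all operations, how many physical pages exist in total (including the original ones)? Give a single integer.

Answer: 8

Derivation:
Op 1: fork(P0) -> P1. 4 ppages; refcounts: pp0:2 pp1:2 pp2:2 pp3:2
Op 2: fork(P1) -> P2. 4 ppages; refcounts: pp0:3 pp1:3 pp2:3 pp3:3
Op 3: write(P1, v2, 139). refcount(pp2)=3>1 -> COPY to pp4. 5 ppages; refcounts: pp0:3 pp1:3 pp2:2 pp3:3 pp4:1
Op 4: write(P1, v3, 151). refcount(pp3)=3>1 -> COPY to pp5. 6 ppages; refcounts: pp0:3 pp1:3 pp2:2 pp3:2 pp4:1 pp5:1
Op 5: write(P2, v0, 193). refcount(pp0)=3>1 -> COPY to pp6. 7 ppages; refcounts: pp0:2 pp1:3 pp2:2 pp3:2 pp4:1 pp5:1 pp6:1
Op 6: write(P1, v1, 198). refcount(pp1)=3>1 -> COPY to pp7. 8 ppages; refcounts: pp0:2 pp1:2 pp2:2 pp3:2 pp4:1 pp5:1 pp6:1 pp7:1
Op 7: fork(P0) -> P3. 8 ppages; refcounts: pp0:3 pp1:3 pp2:3 pp3:3 pp4:1 pp5:1 pp6:1 pp7:1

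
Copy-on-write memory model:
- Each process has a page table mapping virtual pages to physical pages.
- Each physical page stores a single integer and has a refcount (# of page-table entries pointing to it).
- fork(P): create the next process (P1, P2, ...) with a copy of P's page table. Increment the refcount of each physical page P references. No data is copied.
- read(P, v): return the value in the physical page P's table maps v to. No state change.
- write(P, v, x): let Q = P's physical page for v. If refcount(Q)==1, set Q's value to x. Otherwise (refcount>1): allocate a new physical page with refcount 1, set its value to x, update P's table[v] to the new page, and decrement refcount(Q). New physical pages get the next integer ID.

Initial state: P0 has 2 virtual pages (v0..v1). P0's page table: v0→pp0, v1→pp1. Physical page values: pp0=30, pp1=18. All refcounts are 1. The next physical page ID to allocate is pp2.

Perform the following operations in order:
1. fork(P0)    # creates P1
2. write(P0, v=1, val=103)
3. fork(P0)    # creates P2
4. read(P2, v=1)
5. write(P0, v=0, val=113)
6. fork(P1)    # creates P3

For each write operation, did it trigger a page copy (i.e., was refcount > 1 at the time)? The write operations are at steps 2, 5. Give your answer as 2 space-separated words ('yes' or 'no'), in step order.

Op 1: fork(P0) -> P1. 2 ppages; refcounts: pp0:2 pp1:2
Op 2: write(P0, v1, 103). refcount(pp1)=2>1 -> COPY to pp2. 3 ppages; refcounts: pp0:2 pp1:1 pp2:1
Op 3: fork(P0) -> P2. 3 ppages; refcounts: pp0:3 pp1:1 pp2:2
Op 4: read(P2, v1) -> 103. No state change.
Op 5: write(P0, v0, 113). refcount(pp0)=3>1 -> COPY to pp3. 4 ppages; refcounts: pp0:2 pp1:1 pp2:2 pp3:1
Op 6: fork(P1) -> P3. 4 ppages; refcounts: pp0:3 pp1:2 pp2:2 pp3:1

yes yes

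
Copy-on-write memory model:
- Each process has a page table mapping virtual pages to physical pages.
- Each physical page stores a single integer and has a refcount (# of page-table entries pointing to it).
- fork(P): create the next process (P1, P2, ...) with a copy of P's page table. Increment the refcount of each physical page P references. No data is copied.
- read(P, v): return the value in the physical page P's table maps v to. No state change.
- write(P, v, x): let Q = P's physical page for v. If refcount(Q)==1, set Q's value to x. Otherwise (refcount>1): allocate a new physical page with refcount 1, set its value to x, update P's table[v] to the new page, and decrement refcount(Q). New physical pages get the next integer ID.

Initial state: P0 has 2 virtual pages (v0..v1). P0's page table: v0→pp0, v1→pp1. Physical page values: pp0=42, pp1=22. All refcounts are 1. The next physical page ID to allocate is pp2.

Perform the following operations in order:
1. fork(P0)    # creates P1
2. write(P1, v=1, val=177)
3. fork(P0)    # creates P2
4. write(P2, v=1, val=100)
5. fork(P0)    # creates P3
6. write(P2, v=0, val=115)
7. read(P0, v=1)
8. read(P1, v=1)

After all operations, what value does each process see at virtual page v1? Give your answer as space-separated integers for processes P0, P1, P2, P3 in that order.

Answer: 22 177 100 22

Derivation:
Op 1: fork(P0) -> P1. 2 ppages; refcounts: pp0:2 pp1:2
Op 2: write(P1, v1, 177). refcount(pp1)=2>1 -> COPY to pp2. 3 ppages; refcounts: pp0:2 pp1:1 pp2:1
Op 3: fork(P0) -> P2. 3 ppages; refcounts: pp0:3 pp1:2 pp2:1
Op 4: write(P2, v1, 100). refcount(pp1)=2>1 -> COPY to pp3. 4 ppages; refcounts: pp0:3 pp1:1 pp2:1 pp3:1
Op 5: fork(P0) -> P3. 4 ppages; refcounts: pp0:4 pp1:2 pp2:1 pp3:1
Op 6: write(P2, v0, 115). refcount(pp0)=4>1 -> COPY to pp4. 5 ppages; refcounts: pp0:3 pp1:2 pp2:1 pp3:1 pp4:1
Op 7: read(P0, v1) -> 22. No state change.
Op 8: read(P1, v1) -> 177. No state change.
P0: v1 -> pp1 = 22
P1: v1 -> pp2 = 177
P2: v1 -> pp3 = 100
P3: v1 -> pp1 = 22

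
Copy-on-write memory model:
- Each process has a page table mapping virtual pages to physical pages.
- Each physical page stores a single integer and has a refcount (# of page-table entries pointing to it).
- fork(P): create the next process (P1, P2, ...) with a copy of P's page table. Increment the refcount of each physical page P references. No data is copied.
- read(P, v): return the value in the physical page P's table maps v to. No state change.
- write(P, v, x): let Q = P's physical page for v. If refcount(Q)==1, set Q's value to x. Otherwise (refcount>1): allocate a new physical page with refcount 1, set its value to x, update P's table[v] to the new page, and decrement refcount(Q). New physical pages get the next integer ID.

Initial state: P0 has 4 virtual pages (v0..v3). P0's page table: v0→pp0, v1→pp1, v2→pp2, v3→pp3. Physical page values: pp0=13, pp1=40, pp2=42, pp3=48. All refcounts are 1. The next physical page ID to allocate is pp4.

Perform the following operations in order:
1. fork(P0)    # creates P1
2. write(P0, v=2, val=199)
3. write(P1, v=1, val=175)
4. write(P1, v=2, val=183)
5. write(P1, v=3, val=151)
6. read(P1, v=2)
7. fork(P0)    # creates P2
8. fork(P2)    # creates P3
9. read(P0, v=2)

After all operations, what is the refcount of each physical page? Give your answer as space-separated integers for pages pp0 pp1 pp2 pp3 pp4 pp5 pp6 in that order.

Op 1: fork(P0) -> P1. 4 ppages; refcounts: pp0:2 pp1:2 pp2:2 pp3:2
Op 2: write(P0, v2, 199). refcount(pp2)=2>1 -> COPY to pp4. 5 ppages; refcounts: pp0:2 pp1:2 pp2:1 pp3:2 pp4:1
Op 3: write(P1, v1, 175). refcount(pp1)=2>1 -> COPY to pp5. 6 ppages; refcounts: pp0:2 pp1:1 pp2:1 pp3:2 pp4:1 pp5:1
Op 4: write(P1, v2, 183). refcount(pp2)=1 -> write in place. 6 ppages; refcounts: pp0:2 pp1:1 pp2:1 pp3:2 pp4:1 pp5:1
Op 5: write(P1, v3, 151). refcount(pp3)=2>1 -> COPY to pp6. 7 ppages; refcounts: pp0:2 pp1:1 pp2:1 pp3:1 pp4:1 pp5:1 pp6:1
Op 6: read(P1, v2) -> 183. No state change.
Op 7: fork(P0) -> P2. 7 ppages; refcounts: pp0:3 pp1:2 pp2:1 pp3:2 pp4:2 pp5:1 pp6:1
Op 8: fork(P2) -> P3. 7 ppages; refcounts: pp0:4 pp1:3 pp2:1 pp3:3 pp4:3 pp5:1 pp6:1
Op 9: read(P0, v2) -> 199. No state change.

Answer: 4 3 1 3 3 1 1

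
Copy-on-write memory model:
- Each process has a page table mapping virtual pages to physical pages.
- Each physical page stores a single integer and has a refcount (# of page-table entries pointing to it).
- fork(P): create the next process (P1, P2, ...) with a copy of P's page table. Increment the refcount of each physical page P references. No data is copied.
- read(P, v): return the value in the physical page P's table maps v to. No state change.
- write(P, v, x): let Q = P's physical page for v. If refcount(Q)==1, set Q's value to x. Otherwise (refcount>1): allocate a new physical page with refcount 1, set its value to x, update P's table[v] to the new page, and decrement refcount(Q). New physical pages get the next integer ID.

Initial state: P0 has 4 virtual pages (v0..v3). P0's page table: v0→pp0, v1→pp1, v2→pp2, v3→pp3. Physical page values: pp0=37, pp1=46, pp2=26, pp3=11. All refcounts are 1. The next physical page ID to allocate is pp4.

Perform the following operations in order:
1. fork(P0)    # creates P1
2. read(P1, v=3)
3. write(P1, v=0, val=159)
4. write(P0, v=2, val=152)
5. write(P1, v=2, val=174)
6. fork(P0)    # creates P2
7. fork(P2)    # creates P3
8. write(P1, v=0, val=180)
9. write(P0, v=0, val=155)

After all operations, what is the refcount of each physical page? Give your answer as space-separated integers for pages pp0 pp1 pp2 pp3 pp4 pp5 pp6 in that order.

Answer: 2 4 1 4 1 3 1

Derivation:
Op 1: fork(P0) -> P1. 4 ppages; refcounts: pp0:2 pp1:2 pp2:2 pp3:2
Op 2: read(P1, v3) -> 11. No state change.
Op 3: write(P1, v0, 159). refcount(pp0)=2>1 -> COPY to pp4. 5 ppages; refcounts: pp0:1 pp1:2 pp2:2 pp3:2 pp4:1
Op 4: write(P0, v2, 152). refcount(pp2)=2>1 -> COPY to pp5. 6 ppages; refcounts: pp0:1 pp1:2 pp2:1 pp3:2 pp4:1 pp5:1
Op 5: write(P1, v2, 174). refcount(pp2)=1 -> write in place. 6 ppages; refcounts: pp0:1 pp1:2 pp2:1 pp3:2 pp4:1 pp5:1
Op 6: fork(P0) -> P2. 6 ppages; refcounts: pp0:2 pp1:3 pp2:1 pp3:3 pp4:1 pp5:2
Op 7: fork(P2) -> P3. 6 ppages; refcounts: pp0:3 pp1:4 pp2:1 pp3:4 pp4:1 pp5:3
Op 8: write(P1, v0, 180). refcount(pp4)=1 -> write in place. 6 ppages; refcounts: pp0:3 pp1:4 pp2:1 pp3:4 pp4:1 pp5:3
Op 9: write(P0, v0, 155). refcount(pp0)=3>1 -> COPY to pp6. 7 ppages; refcounts: pp0:2 pp1:4 pp2:1 pp3:4 pp4:1 pp5:3 pp6:1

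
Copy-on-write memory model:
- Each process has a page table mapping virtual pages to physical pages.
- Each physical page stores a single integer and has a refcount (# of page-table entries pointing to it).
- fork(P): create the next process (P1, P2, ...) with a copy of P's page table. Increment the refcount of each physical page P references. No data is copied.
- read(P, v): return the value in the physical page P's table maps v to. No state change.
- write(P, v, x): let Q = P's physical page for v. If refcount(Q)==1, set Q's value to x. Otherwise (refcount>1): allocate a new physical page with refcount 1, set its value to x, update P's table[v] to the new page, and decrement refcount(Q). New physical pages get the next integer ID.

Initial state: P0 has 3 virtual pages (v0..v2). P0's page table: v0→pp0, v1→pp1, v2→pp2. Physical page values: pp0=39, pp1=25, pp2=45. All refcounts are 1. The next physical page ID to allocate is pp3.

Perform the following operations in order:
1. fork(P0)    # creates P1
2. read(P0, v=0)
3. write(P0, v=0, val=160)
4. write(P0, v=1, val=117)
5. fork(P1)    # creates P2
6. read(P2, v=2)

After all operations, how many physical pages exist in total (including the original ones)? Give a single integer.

Answer: 5

Derivation:
Op 1: fork(P0) -> P1. 3 ppages; refcounts: pp0:2 pp1:2 pp2:2
Op 2: read(P0, v0) -> 39. No state change.
Op 3: write(P0, v0, 160). refcount(pp0)=2>1 -> COPY to pp3. 4 ppages; refcounts: pp0:1 pp1:2 pp2:2 pp3:1
Op 4: write(P0, v1, 117). refcount(pp1)=2>1 -> COPY to pp4. 5 ppages; refcounts: pp0:1 pp1:1 pp2:2 pp3:1 pp4:1
Op 5: fork(P1) -> P2. 5 ppages; refcounts: pp0:2 pp1:2 pp2:3 pp3:1 pp4:1
Op 6: read(P2, v2) -> 45. No state change.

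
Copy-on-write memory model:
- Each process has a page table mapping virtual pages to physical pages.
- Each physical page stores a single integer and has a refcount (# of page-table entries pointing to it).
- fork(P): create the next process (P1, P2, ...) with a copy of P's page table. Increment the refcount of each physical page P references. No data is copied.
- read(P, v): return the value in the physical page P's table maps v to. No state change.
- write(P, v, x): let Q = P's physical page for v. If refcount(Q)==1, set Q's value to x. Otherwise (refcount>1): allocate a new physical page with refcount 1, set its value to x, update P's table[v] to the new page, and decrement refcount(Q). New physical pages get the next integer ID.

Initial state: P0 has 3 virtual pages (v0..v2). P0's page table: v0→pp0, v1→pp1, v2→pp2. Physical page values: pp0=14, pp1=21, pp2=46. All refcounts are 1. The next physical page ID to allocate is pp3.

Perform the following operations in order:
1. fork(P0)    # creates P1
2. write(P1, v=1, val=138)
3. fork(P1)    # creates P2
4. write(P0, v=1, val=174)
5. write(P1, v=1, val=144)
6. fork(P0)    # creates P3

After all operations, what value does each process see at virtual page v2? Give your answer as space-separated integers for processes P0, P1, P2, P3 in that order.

Op 1: fork(P0) -> P1. 3 ppages; refcounts: pp0:2 pp1:2 pp2:2
Op 2: write(P1, v1, 138). refcount(pp1)=2>1 -> COPY to pp3. 4 ppages; refcounts: pp0:2 pp1:1 pp2:2 pp3:1
Op 3: fork(P1) -> P2. 4 ppages; refcounts: pp0:3 pp1:1 pp2:3 pp3:2
Op 4: write(P0, v1, 174). refcount(pp1)=1 -> write in place. 4 ppages; refcounts: pp0:3 pp1:1 pp2:3 pp3:2
Op 5: write(P1, v1, 144). refcount(pp3)=2>1 -> COPY to pp4. 5 ppages; refcounts: pp0:3 pp1:1 pp2:3 pp3:1 pp4:1
Op 6: fork(P0) -> P3. 5 ppages; refcounts: pp0:4 pp1:2 pp2:4 pp3:1 pp4:1
P0: v2 -> pp2 = 46
P1: v2 -> pp2 = 46
P2: v2 -> pp2 = 46
P3: v2 -> pp2 = 46

Answer: 46 46 46 46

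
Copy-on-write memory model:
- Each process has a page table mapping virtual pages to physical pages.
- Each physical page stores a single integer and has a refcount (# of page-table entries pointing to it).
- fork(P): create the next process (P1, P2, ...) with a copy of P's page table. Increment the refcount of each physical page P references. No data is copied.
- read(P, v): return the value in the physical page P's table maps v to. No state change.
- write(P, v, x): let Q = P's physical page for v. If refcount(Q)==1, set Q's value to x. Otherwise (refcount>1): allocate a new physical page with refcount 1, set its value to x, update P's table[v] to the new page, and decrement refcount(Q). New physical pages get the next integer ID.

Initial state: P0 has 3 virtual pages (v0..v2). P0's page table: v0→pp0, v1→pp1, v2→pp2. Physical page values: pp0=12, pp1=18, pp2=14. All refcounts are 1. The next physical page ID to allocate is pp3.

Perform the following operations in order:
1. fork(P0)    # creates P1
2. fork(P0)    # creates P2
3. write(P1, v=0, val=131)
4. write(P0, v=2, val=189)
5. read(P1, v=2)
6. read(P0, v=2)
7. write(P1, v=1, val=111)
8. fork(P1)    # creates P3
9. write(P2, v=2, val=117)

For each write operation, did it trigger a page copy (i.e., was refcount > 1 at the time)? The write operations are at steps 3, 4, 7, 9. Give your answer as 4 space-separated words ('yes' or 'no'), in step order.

Op 1: fork(P0) -> P1. 3 ppages; refcounts: pp0:2 pp1:2 pp2:2
Op 2: fork(P0) -> P2. 3 ppages; refcounts: pp0:3 pp1:3 pp2:3
Op 3: write(P1, v0, 131). refcount(pp0)=3>1 -> COPY to pp3. 4 ppages; refcounts: pp0:2 pp1:3 pp2:3 pp3:1
Op 4: write(P0, v2, 189). refcount(pp2)=3>1 -> COPY to pp4. 5 ppages; refcounts: pp0:2 pp1:3 pp2:2 pp3:1 pp4:1
Op 5: read(P1, v2) -> 14. No state change.
Op 6: read(P0, v2) -> 189. No state change.
Op 7: write(P1, v1, 111). refcount(pp1)=3>1 -> COPY to pp5. 6 ppages; refcounts: pp0:2 pp1:2 pp2:2 pp3:1 pp4:1 pp5:1
Op 8: fork(P1) -> P3. 6 ppages; refcounts: pp0:2 pp1:2 pp2:3 pp3:2 pp4:1 pp5:2
Op 9: write(P2, v2, 117). refcount(pp2)=3>1 -> COPY to pp6. 7 ppages; refcounts: pp0:2 pp1:2 pp2:2 pp3:2 pp4:1 pp5:2 pp6:1

yes yes yes yes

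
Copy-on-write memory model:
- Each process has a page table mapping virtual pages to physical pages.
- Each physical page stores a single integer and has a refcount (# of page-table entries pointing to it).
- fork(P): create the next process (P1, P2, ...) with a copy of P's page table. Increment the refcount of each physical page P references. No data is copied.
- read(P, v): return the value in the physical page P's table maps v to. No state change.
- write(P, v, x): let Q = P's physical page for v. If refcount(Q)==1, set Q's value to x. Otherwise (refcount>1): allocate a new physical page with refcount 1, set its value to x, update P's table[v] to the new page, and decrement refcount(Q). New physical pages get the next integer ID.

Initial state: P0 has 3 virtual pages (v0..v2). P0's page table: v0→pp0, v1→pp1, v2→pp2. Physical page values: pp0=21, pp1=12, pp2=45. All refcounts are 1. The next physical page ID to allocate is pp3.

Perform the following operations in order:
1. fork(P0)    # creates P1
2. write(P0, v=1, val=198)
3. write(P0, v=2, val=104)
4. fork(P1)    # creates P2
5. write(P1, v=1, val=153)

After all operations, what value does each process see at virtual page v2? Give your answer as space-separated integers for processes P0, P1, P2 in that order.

Answer: 104 45 45

Derivation:
Op 1: fork(P0) -> P1. 3 ppages; refcounts: pp0:2 pp1:2 pp2:2
Op 2: write(P0, v1, 198). refcount(pp1)=2>1 -> COPY to pp3. 4 ppages; refcounts: pp0:2 pp1:1 pp2:2 pp3:1
Op 3: write(P0, v2, 104). refcount(pp2)=2>1 -> COPY to pp4. 5 ppages; refcounts: pp0:2 pp1:1 pp2:1 pp3:1 pp4:1
Op 4: fork(P1) -> P2. 5 ppages; refcounts: pp0:3 pp1:2 pp2:2 pp3:1 pp4:1
Op 5: write(P1, v1, 153). refcount(pp1)=2>1 -> COPY to pp5. 6 ppages; refcounts: pp0:3 pp1:1 pp2:2 pp3:1 pp4:1 pp5:1
P0: v2 -> pp4 = 104
P1: v2 -> pp2 = 45
P2: v2 -> pp2 = 45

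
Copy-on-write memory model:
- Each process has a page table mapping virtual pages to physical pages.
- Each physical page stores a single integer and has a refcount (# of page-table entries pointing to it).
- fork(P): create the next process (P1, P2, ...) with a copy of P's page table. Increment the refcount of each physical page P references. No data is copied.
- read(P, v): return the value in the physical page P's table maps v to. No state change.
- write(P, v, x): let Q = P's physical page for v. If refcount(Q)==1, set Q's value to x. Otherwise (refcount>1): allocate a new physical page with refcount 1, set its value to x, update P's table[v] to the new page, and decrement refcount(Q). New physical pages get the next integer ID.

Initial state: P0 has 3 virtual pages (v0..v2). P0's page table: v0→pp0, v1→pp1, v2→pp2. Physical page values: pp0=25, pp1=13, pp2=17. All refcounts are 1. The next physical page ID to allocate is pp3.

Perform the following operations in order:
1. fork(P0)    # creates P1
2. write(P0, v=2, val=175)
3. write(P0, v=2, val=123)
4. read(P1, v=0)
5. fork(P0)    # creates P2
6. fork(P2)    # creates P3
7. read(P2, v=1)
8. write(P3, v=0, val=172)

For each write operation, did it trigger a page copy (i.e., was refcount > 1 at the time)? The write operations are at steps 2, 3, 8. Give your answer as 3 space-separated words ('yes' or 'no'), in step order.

Op 1: fork(P0) -> P1. 3 ppages; refcounts: pp0:2 pp1:2 pp2:2
Op 2: write(P0, v2, 175). refcount(pp2)=2>1 -> COPY to pp3. 4 ppages; refcounts: pp0:2 pp1:2 pp2:1 pp3:1
Op 3: write(P0, v2, 123). refcount(pp3)=1 -> write in place. 4 ppages; refcounts: pp0:2 pp1:2 pp2:1 pp3:1
Op 4: read(P1, v0) -> 25. No state change.
Op 5: fork(P0) -> P2. 4 ppages; refcounts: pp0:3 pp1:3 pp2:1 pp3:2
Op 6: fork(P2) -> P3. 4 ppages; refcounts: pp0:4 pp1:4 pp2:1 pp3:3
Op 7: read(P2, v1) -> 13. No state change.
Op 8: write(P3, v0, 172). refcount(pp0)=4>1 -> COPY to pp4. 5 ppages; refcounts: pp0:3 pp1:4 pp2:1 pp3:3 pp4:1

yes no yes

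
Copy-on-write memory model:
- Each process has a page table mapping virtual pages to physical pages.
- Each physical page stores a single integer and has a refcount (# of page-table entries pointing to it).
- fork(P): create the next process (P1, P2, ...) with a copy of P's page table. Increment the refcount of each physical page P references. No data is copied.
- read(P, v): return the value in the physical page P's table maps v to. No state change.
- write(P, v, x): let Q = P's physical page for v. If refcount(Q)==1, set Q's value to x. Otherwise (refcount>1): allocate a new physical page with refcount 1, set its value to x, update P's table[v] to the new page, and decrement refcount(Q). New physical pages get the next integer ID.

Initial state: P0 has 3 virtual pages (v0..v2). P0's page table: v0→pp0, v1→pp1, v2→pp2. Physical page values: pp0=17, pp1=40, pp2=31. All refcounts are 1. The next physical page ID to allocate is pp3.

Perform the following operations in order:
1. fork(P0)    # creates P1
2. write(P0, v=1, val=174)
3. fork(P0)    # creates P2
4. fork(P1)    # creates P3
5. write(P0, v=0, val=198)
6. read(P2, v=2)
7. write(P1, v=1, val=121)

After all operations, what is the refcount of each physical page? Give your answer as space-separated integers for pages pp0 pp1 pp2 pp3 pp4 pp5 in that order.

Answer: 3 1 4 2 1 1

Derivation:
Op 1: fork(P0) -> P1. 3 ppages; refcounts: pp0:2 pp1:2 pp2:2
Op 2: write(P0, v1, 174). refcount(pp1)=2>1 -> COPY to pp3. 4 ppages; refcounts: pp0:2 pp1:1 pp2:2 pp3:1
Op 3: fork(P0) -> P2. 4 ppages; refcounts: pp0:3 pp1:1 pp2:3 pp3:2
Op 4: fork(P1) -> P3. 4 ppages; refcounts: pp0:4 pp1:2 pp2:4 pp3:2
Op 5: write(P0, v0, 198). refcount(pp0)=4>1 -> COPY to pp4. 5 ppages; refcounts: pp0:3 pp1:2 pp2:4 pp3:2 pp4:1
Op 6: read(P2, v2) -> 31. No state change.
Op 7: write(P1, v1, 121). refcount(pp1)=2>1 -> COPY to pp5. 6 ppages; refcounts: pp0:3 pp1:1 pp2:4 pp3:2 pp4:1 pp5:1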